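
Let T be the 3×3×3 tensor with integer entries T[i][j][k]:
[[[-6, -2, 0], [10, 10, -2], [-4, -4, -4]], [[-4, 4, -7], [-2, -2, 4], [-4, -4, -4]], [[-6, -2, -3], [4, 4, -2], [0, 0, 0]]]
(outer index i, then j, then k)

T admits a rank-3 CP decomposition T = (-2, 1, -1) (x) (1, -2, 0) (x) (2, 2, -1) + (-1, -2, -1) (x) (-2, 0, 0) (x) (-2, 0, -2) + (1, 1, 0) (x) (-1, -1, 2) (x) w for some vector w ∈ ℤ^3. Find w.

Subtract the known terms from T to get the rank-1 residual R = (1, 1, 0) (x) (-1, -1, 2) (x) w, so R[i,j,k] = a[i]·b[j]·w[k]. Pick indices with nonzero a[0]·b[0] = (1)·(-1) = -1. Only the fibre through (0,0,·) is needed: R[0,0,:] = T[0,0,:] − Σₗ aₗ[0]bₗ[0]cₗ = [-6, -2, 0] − (-2)·(1)·(2, 2, -1) − (-1)·(-2)·(-2, 0, -2) = [2, 2, 2]. Then w[k] = R[0,0,k] / -1 for each k, giving w = [2, 2, 2] / -1 = (-2, -2, -2).

w = (-2, -2, -2)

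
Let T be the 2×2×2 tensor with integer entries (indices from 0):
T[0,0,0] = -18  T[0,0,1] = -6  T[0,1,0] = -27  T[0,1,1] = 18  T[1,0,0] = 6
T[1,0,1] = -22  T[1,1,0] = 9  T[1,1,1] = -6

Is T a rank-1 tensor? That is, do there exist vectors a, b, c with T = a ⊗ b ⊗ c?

The mode-2 unfolding of T (rows indexed by j, columns by (i,k) = (0,0), (0,1), (1,0), (1,1)) is [[-18, -6, 6, -22], [-27, 18, 9, -6]].
There the 2×2 minor on rows j ∈ {0, 1}, columns (i,k) ∈ {(0,0), (0,1)} is det [[-18, -6], [-27, 18]] = -486 ≠ 0, so this unfolding has rank ≥ 2; CP rank is at least every unfolding rank, so rank(T) ≥ 2.
In particular rank(T) ≥ 2 > 1, so T is not rank-1.

No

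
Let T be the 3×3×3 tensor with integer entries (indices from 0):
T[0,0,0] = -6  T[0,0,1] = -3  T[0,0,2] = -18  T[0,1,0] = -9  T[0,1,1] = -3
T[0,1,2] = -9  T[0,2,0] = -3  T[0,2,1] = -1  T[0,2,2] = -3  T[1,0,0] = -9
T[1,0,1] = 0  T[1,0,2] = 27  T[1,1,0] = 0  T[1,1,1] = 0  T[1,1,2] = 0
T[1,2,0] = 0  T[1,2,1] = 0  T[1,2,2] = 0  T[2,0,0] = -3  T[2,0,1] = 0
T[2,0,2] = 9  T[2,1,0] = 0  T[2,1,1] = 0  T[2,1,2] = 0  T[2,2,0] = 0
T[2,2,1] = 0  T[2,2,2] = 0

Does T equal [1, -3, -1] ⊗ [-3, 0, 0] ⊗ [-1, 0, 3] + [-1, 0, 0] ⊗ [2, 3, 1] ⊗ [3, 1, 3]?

No

Reconstruct entry (0,0,0) from the claimed factors: Σₗ aₗ[0]bₗ[0]cₗ[0] = (1)·(-3)·(-1) + (-1)·(2)·(3) = -3, but T[0,0,0] = -6. The claim is false.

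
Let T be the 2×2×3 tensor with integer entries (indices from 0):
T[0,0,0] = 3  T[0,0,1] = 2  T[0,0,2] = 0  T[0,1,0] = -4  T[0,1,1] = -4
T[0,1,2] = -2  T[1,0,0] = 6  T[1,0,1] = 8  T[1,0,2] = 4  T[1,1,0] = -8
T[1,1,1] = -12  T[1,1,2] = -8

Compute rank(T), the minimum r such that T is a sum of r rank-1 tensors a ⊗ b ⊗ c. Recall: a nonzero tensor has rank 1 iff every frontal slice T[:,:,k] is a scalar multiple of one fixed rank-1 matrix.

3

Lower bound: the mode-3 unfolding of T (rows indexed by k, columns by (i,j) = (0,0), (0,1), (1,0), (1,1)) is [[3, -4, 6, -8], [2, -4, 8, -12], [0, -2, 4, -8]].
There the 3×3 minor on rows k ∈ {0, 1, 2}, columns (i,j) ∈ {(0,0), (0,1), (1,0)} is det [[3, -4, 6], [2, -4, 8], [0, -2, 4]] = 8 ≠ 0, so this unfolding has rank ≥ 3; CP rank is at least every unfolding rank, so rank(T) ≥ 3. (This is only a lower bound: in general the CP rank may exceed every unfolding rank, so we still need to exhibit 3 rank-1 terms summing to T.)
Upper bound: T is a sum of 3 rank-1 terms, T = [0, 1] ⊗ [1, -1] ⊗ [4, 4, 0] + [1, 0] ⊗ [1, -1] ⊗ [2, 0, -2] + [1, 2] ⊗ [1, -2] ⊗ [1, 2, 2] (one valid choice — decompositions are not unique — normalised so each a, b is primitive with positive first nonzero entry; check it by expanding all entries), so rank(T) ≤ 3.
These bounds meet, so rank(T) = 3.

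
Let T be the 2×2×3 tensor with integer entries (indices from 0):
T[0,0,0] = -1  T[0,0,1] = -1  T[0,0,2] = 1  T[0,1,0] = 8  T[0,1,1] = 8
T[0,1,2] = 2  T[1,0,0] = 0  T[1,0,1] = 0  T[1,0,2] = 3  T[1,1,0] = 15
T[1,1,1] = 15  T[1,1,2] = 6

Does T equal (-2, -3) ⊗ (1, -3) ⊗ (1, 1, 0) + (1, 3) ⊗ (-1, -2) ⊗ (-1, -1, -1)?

Yes

Reconstruct entrywise from the claimed factors. For example, T[0,0,0] = -1 and Σₗ aₗ[0]bₗ[0]cₗ[0] = (-2)·(1)·(1) + (1)·(-1)·(-1) = -1; checking all 12 entries, every one matches. The claim holds.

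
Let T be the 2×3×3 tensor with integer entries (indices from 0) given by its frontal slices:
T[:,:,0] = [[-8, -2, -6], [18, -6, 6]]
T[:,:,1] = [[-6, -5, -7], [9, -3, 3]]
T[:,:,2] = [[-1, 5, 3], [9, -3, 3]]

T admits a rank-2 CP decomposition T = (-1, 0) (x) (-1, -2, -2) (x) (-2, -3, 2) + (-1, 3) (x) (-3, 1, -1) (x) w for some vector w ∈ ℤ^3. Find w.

Subtract the known terms from T to get the rank-1 residual R = (-1, 3) (x) (-3, 1, -1) (x) w, so R[i,j,k] = a[i]·b[j]·w[k]. Pick indices with nonzero a[0]·b[0] = (-1)·(-3) = 3. Only the fibre through (0,0,·) is needed: R[0,0,:] = T[0,0,:] − Σₗ aₗ[0]bₗ[0]cₗ = [-8, -6, -1] − (-1)·(-1)·(-2, -3, 2) = [-6, -3, -3]. Then w[k] = R[0,0,k] / 3 for each k, giving w = [-6, -3, -3] / 3 = (-2, -1, -1).

w = (-2, -1, -1)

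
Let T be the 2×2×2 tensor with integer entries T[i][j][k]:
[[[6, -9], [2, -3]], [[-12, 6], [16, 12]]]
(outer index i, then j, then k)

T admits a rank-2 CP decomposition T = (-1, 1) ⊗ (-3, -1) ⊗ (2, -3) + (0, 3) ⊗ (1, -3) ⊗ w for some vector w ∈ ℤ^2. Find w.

Subtract the known terms from T to get the rank-1 residual R = (0, 3) ⊗ (1, -3) ⊗ w, so R[i,j,k] = a[i]·b[j]·w[k]. Pick indices with nonzero a[1]·b[0] = (3)·(1) = 3. Only the fibre through (1,0,·) is needed: R[1,0,:] = T[1,0,:] − Σₗ aₗ[1]bₗ[0]cₗ = [-12, 6] − (1)·(-3)·(2, -3) = [-6, -3]. Then w[k] = R[1,0,k] / 3 for each k, giving w = [-6, -3] / 3 = (-2, -1).

w = (-2, -1)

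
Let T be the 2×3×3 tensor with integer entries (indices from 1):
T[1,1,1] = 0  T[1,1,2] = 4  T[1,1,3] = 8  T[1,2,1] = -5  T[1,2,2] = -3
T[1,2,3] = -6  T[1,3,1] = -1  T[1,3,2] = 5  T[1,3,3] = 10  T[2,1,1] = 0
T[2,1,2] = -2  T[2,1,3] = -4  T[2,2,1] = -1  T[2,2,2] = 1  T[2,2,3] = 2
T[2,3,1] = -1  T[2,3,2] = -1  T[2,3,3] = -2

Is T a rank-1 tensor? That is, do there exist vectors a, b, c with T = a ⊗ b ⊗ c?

The mode-2 unfolding of T (rows indexed by j, columns by (i,k) = (1,1), (1,2), (1,3), (2,1), (2,2), (2,3)) is [[0, 4, 8, 0, -2, -4], [-5, -3, -6, -1, 1, 2], [-1, 5, 10, -1, -1, -2]].
There the 3×3 minor on rows j ∈ {1, 2, 3}, columns (i,k) ∈ {(1,1), (1,2), (2,1)} is det [[0, 4, 0], [-5, -3, -1], [-1, 5, -1]] = -16 ≠ 0, so this unfolding has rank ≥ 3; CP rank is at least every unfolding rank, so rank(T) ≥ 3.
In particular rank(T) ≥ 3 > 1, so T is not rank-1.

No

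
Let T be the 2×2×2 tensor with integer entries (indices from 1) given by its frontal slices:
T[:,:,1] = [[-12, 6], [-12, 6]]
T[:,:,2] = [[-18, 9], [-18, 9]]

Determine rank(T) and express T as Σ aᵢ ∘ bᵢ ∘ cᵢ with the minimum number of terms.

rank(T) = 1

Lower bound: T ≠ 0 (e.g. T[1,1,1] = -12), so rank(T) ≥ 1.
Upper bound: if T = a ∘ b ∘ c then every fibre of T is a multiple of the corresponding factor, so read the factors off the fibres through the nonzero entry T[1,1,1] = -12.
The mode-1 fibre T[:,1,1] = [-12, -12] gives a = (1, 1) (primitive direction); the mode-2 fibre T[1,:,1] = [-12, 6] gives b = (2, -1); then c[k] = T[1,1,k] / (a[1]·b[1]) = [-12, -18] / 2 = (-6, -9).
Expanding (1, 1) ∘ (2, -1) ∘ (-6, -9) reproduces all 8 entries of T, so T = (1, 1) ∘ (2, -1) ∘ (-6, -9) and rank(T) ≤ 1.
These bounds meet, so rank(T) = 1.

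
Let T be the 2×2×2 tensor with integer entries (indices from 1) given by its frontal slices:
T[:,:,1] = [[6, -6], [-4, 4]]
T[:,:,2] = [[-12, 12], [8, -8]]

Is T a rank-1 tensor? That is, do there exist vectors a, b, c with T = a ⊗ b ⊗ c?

Yes

If T = a ⊗ b ⊗ c then every fibre of T is a multiple of the corresponding factor, so read the factors off the fibres through the nonzero entry T[1,1,1] = 6.
The mode-1 fibre T[:,1,1] = [6, -4] gives a = [3, -2] (primitive direction); the mode-2 fibre T[1,:,1] = [6, -6] gives b = [1, -1]; then c[k] = T[1,1,k] / (a[1]·b[1]) = [6, -12] / 3 = [2, -4].
Expanding [3, -2] ⊗ [1, -1] ⊗ [2, -4] reproduces all 8 entries of T, so T = [3, -2] ⊗ [1, -1] ⊗ [2, -4] and rank(T) ≤ 1.
Equivalently every frontal slice T[:,:,k] is c[k] times the rank-1 matrix [3, -2] ⊗ [1, -1]. So T has rank 1 (it is nonzero).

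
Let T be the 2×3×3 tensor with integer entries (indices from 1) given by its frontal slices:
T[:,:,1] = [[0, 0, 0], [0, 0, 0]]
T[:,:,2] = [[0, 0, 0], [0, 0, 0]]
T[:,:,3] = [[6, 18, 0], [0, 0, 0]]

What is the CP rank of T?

1

Lower bound: T ≠ 0 (e.g. T[1,1,3] = 6), so rank(T) ≥ 1.
Upper bound: if T = a ⊗ b ⊗ c then every fibre of T is a multiple of the corresponding factor, so read the factors off the fibres through the nonzero entry T[1,1,3] = 6.
The mode-1 fibre T[:,1,3] = [6, 0] gives a = [1, 0] (primitive direction); the mode-2 fibre T[1,:,3] = [6, 18, 0] gives b = [1, 3, 0]; then c[k] = T[1,1,k] / (a[1]·b[1]) = [0, 0, 6] / 1 = [0, 0, 6].
Expanding [1, 0] ⊗ [1, 3, 0] ⊗ [0, 0, 6] reproduces all 18 entries of T, so T = [1, 0] ⊗ [1, 3, 0] ⊗ [0, 0, 6] and rank(T) ≤ 1.
These bounds meet, so rank(T) = 1.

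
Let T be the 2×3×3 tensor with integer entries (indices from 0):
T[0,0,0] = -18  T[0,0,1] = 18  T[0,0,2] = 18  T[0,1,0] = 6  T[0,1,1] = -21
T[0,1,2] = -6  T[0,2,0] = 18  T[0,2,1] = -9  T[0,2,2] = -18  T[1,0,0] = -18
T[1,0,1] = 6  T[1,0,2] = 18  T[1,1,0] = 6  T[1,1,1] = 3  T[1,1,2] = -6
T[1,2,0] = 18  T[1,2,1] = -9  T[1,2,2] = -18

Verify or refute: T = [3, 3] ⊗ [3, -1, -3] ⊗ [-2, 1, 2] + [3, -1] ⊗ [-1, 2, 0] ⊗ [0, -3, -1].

Reconstruct entry (0,0,2) from the claimed factors: Σₗ aₗ[0]bₗ[0]cₗ[2] = (3)·(3)·(2) + (3)·(-1)·(-1) = 21, but T[0,0,2] = 18. The claim is false.

No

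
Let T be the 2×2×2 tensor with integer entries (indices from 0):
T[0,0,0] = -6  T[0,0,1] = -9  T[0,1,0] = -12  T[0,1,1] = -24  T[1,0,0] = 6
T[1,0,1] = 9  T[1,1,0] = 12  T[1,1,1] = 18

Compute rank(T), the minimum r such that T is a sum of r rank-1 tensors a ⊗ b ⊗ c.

Lower bound: the mode-3 unfolding of T (rows indexed by k, columns by (i,j) = (0,0), (0,1), (1,0), (1,1)) is [[-6, -12, 6, 12], [-9, -24, 9, 18]].
There the 2×2 minor on rows k ∈ {0, 1}, columns (i,j) ∈ {(0,0), (0,1)} is det [[-6, -12], [-9, -24]] = 36 ≠ 0, so this unfolding has rank ≥ 2; CP rank is at least every unfolding rank, so rank(T) ≥ 2. (Flattening ranks never certify an upper bound on CP rank; for that we must actually write T with 2 rank-1 terms.)
Upper bound — finding two terms. Write S_k = T[:,:,k] for the frontal slices: S₀ = [[-6, -12], [6, 12]], S₁ = [[-9, -24], [9, 18]].
If T = a₁ ⊗ b₁ ⊗ c₁ + a₂ ⊗ b₂ ⊗ c₂ then each S_k = c₁[k]·a₁b₁ᵀ + c₂[k]·a₂b₂ᵀ. S₀ and S₁ are linearly independent, so a₁b₁ᵀ and a₂b₂ᵀ must span the same plane of matrices: they are the rank-1 matrices of the form x·S₀ + y·S₁.
det(x·S₀ + y·S₁) is 36·xy + 54·y² = 18·(2·x + 3·y)(y), vanishing at (x:y) = (3:-2) and (1:0).
M₁ = 3·S₀ − 2·S₁ = [[0, 12], [0, 0]] = 12·(1, 0)(0, 1)ᵀ and M₂ = S₀ = [[-6, -12], [6, 12]] = (-6)·(1, -1)(1, 2)ᵀ, so take a₁ = (1, 0), b₁ = (0, 1), a₂ = (1, -1), b₂ = (1, 2).
Each slice is an integer combination of E₁ = a₁b₁ᵀ and E₂ = a₂b₂ᵀ: S₀ = −6·E₂, S₁ = −6·E₁ − 9·E₂; reading off coefficients, c₁ = (0, -6) and c₂ = (-6, -9).
Hence T = (1, 0) ⊗ (0, 1) ⊗ (0, -6) + (1, -1) ⊗ (1, 2) ⊗ (-6, -9), so rank(T) ≤ 2.
These bounds meet, so rank(T) = 2.

2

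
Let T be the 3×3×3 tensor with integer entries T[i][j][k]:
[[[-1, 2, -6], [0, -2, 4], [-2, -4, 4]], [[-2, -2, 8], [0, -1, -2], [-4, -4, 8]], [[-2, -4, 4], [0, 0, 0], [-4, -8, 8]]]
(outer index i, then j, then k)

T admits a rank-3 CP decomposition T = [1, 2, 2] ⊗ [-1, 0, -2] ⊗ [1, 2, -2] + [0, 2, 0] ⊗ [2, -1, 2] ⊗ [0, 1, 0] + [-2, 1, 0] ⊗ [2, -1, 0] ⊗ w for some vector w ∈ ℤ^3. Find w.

Subtract the known terms from T to get the rank-1 residual R = [-2, 1, 0] ⊗ [2, -1, 0] ⊗ w, so R[i,j,k] = a[i]·b[j]·w[k]. Pick indices with nonzero a[0]·b[0] = (-2)·(2) = -4. Only the fibre through (0,0,·) is needed: R[0,0,:] = T[0,0,:] − Σₗ aₗ[0]bₗ[0]cₗ = [-1, 2, -6] − (1)·(-1)·[1, 2, -2] − (0)·(2)·[0, 1, 0] = [0, 4, -8]. Then w[k] = R[0,0,k] / -4 for each k, giving w = [0, 4, -8] / -4 = [0, -1, 2].

w = [0, -1, 2]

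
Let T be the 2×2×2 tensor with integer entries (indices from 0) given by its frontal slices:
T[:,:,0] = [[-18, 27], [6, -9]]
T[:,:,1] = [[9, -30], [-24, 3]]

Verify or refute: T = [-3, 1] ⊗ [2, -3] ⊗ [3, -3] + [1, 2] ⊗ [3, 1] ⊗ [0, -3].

Yes

Reconstruct entrywise from the claimed factors. For example, T[1,1,1] = 3 and Σₗ aₗ[1]bₗ[1]cₗ[1] = (1)·(-3)·(-3) + (2)·(1)·(-3) = 3; checking all 8 entries, every one matches. The claim holds.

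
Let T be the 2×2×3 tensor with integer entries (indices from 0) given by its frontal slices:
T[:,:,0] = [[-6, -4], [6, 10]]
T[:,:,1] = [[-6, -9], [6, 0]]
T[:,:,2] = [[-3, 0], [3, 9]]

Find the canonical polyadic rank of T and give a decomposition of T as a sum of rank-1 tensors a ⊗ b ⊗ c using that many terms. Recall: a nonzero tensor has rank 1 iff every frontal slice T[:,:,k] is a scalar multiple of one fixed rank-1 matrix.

Lower bound: the mode-1 unfolding of T (rows indexed by i, columns by (j,k) = (0,0), (0,1), (0,2), (1,0), (1,1), (1,2)) is [[-6, -6, -3, -4, -9, 0], [6, 6, 3, 10, 0, 9]].
There the 2×2 minor on rows i ∈ {0, 1}, columns (j,k) ∈ {(0,0), (1,0)} is det [[-6, -4], [6, 10]] = -36 ≠ 0, so this unfolding has rank ≥ 2; CP rank is at least every unfolding rank, so rank(T) ≥ 2. (This is only a lower bound: in general the CP rank may exceed every unfolding rank, so we still need to exhibit 2 rank-1 terms summing to T.)
Upper bound — finding two terms. Write S_k = T[:,:,k] for the frontal slices: S₀ = [[-6, -4], [6, 10]], S₁ = [[-6, -9], [6, 0]], S₂ = [[-3, 0], [3, 9]].
If T = a₁ ⊗ b₁ ⊗ c₁ + a₂ ⊗ b₂ ⊗ c₂ then each S_k = c₁[k]·a₁b₁ᵀ + c₂[k]·a₂b₂ᵀ. S₀ and S₁ are linearly independent, so a₁b₁ᵀ and a₂b₂ᵀ must span the same plane of matrices: they are the rank-1 matrices of the form x·S₀ + y·S₁.
det(x·S₀ + y·S₁) is −36·x² + 18·xy + 54·y² = (-18)·(2·x − 3·y)(x + y), vanishing at (x:y) = (3:2) and (1:-1).
M₁ = 3·S₀ + 2·S₁ = [[-30, -30], [30, 30]] = (-30)·[1, -1][1, 1]ᵀ and M₂ = S₀ − S₁ = [[0, 5], [0, 10]] = 5·[1, 2][0, 1]ᵀ, so take a₁ = [1, -1], b₁ = [1, 1], a₂ = [1, 2], b₂ = [0, 1].
Each slice is an integer combination of E₁ = a₁b₁ᵀ and E₂ = a₂b₂ᵀ: S₀ = −6·E₁ + 2·E₂, S₁ = −6·E₁ − 3·E₂, S₂ = −3·E₁ + 3·E₂; reading off coefficients, c₁ = [-6, -6, -3] and c₂ = [2, -3, 3].
Hence T = [1, -1] ⊗ [1, 1] ⊗ [-6, -6, -3] + [1, 2] ⊗ [0, 1] ⊗ [2, -3, 3], so rank(T) ≤ 2.
These bounds meet, so rank(T) = 2.

rank(T) = 2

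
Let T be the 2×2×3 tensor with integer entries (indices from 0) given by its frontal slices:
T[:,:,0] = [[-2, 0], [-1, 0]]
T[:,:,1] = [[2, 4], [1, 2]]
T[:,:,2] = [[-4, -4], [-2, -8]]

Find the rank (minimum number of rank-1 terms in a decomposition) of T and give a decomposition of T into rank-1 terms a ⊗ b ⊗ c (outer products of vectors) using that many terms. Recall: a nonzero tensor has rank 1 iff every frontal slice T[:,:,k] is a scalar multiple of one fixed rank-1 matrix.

Lower bound: the mode-3 unfolding of T (rows indexed by k, columns by (i,j) = (0,0), (0,1), (1,0), (1,1)) is [[-2, 0, -1, 0], [2, 4, 1, 2], [-4, -4, -2, -8]].
There the 3×3 minor on rows k ∈ {0, 1, 2}, columns (i,j) ∈ {(0,0), (0,1), (1,1)} is det [[-2, 0, 0], [2, 4, 2], [-4, -4, -8]] = 48 ≠ 0, so this unfolding has rank ≥ 3; CP rank is at least every unfolding rank, so rank(T) ≥ 3. (Unfolding ranks only ever bound the CP rank from below — rank(T) can be strictly larger than all of them — so the matching upper bound has to come from an explicit 3-term decomposition.)
Upper bound: T is a sum of 3 rank-1 terms, T = [0, 1] ⊗ [0, 1] ⊗ [2, 0, -4] + [1, 0] ⊗ [0, 1] ⊗ [4, 0, 4] + [2, 1] ⊗ [1, 2] ⊗ [-1, 1, -2] (written with every a and b primitive with positive leading entry and the scale carried by c; CP decompositions are not unique, and this one is verified by expanding entrywise), so rank(T) ≤ 3.
These bounds meet, so rank(T) = 3.
Check entry T[0,1,2] = -4: (0)·(1)·(-4) + (1)·(1)·(4) + (2)·(2)·(-2) = -4.

rank(T) = 3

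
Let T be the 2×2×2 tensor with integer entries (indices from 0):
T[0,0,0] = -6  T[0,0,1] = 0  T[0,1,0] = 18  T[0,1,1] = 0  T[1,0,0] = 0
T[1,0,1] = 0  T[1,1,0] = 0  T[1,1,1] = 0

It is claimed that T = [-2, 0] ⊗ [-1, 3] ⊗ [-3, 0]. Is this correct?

Yes

Reconstruct entrywise from the claimed factors. For example, T[0,0,1] = 0 and Σₗ aₗ[0]bₗ[0]cₗ[1] = (-2)·(-1)·(0) = 0; checking all 8 entries, every one matches. The claim holds.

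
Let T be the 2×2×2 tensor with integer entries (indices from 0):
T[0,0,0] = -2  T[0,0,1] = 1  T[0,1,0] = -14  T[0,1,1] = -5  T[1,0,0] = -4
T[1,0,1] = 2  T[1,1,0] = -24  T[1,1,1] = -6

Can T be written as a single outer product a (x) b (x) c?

No

The mode-1 unfolding of T (rows indexed by i, columns by (j,k) = (0,0), (0,1), (1,0), (1,1)) is [[-2, 1, -14, -5], [-4, 2, -24, -6]].
There the 2×2 minor on rows i ∈ {0, 1}, columns (j,k) ∈ {(0,0), (1,0)} is det [[-2, -14], [-4, -24]] = -8 ≠ 0, so this unfolding has rank ≥ 2; CP rank is at least every unfolding rank, so rank(T) ≥ 2.
In particular rank(T) ≥ 2 > 1, so T is not rank-1.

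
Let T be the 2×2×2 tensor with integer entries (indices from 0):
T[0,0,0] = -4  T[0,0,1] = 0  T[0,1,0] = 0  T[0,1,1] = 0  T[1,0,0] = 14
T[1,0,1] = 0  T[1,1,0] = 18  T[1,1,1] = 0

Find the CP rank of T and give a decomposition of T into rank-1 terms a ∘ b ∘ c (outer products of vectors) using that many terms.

Lower bound: in the mode-1 unfolding of T (rows indexed by i, columns by (j,k)) the 2×2 minor on rows i ∈ {0, 1}, columns (j,k) ∈ {(0,0), (1,0)} is det [[-4, 0], [14, 18]] = -72 ≠ 0, so that unfolding has rank ≥ 2 and hence rank(T) ≥ 2 (CP rank is at least every unfolding rank, though it can be larger).
Upper bound: T[:,:,k] = c[k]·M for every slice, with c = [1, 0] and M = [[-4, 0], [14, 18]] (rows i, columns j).
Splitting M by its rows (i = 0, 1), M = [1, 0][-4, 0]ᵀ + [0, 1][14, 18]ᵀ.
Hence T = [1, 0] ∘ [-4, 0] ∘ [1, 0] + [0, 1] ∘ [14, 18] ∘ [1, 0], so rank(T) ≤ 2.
These bounds meet, so rank(T) = 2.

rank(T) = 2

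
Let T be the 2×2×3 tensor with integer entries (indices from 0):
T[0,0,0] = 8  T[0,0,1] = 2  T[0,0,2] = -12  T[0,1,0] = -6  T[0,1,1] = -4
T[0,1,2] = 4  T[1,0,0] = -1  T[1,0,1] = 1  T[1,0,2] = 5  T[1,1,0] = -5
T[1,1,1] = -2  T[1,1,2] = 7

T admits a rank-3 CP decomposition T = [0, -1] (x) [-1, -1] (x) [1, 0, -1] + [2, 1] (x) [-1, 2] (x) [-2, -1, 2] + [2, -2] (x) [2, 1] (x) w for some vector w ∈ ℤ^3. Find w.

Subtract the known terms from T to get the rank-1 residual R = [2, -2] (x) [2, 1] (x) w, so R[i,j,k] = a[i]·b[j]·w[k]. Pick indices with nonzero a[0]·b[0] = (2)·(2) = 4. Only the fibre through (0,0,·) is needed: R[0,0,:] = T[0,0,:] − Σₗ aₗ[0]bₗ[0]cₗ = [8, 2, -12] − (0)·(-1)·[1, 0, -1] − (2)·(-1)·[-2, -1, 2] = [4, 0, -8]. Then w[k] = R[0,0,k] / 4 for each k, giving w = [4, 0, -8] / 4 = [1, 0, -2].

w = [1, 0, -2]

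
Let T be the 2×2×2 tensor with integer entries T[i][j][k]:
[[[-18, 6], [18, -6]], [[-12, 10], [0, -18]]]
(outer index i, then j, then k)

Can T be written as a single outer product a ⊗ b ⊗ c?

No

The mode-2 unfolding of T (rows indexed by j, columns by (i,k) = (0,0), (0,1), (1,0), (1,1)) is [[-18, 6, -12, 10], [18, -6, 0, -18]].
There the 2×2 minor on rows j ∈ {0, 1}, columns (i,k) ∈ {(0,0), (1,0)} is det [[-18, -12], [18, 0]] = 216 ≠ 0, so this unfolding has rank ≥ 2; CP rank is at least every unfolding rank, so rank(T) ≥ 2.
In particular rank(T) ≥ 2 > 1, so T is not rank-1.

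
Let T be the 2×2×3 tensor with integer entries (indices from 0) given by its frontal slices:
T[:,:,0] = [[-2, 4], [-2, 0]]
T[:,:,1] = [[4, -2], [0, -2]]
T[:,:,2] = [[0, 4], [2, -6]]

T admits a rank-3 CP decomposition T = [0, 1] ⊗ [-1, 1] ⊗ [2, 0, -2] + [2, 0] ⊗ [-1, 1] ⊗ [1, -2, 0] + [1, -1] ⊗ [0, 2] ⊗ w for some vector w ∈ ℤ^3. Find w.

w = [1, 1, 2]

Subtract the known terms from T to get the rank-1 residual R = [1, -1] ⊗ [0, 2] ⊗ w, so R[i,j,k] = a[i]·b[j]·w[k]. Pick indices with nonzero a[0]·b[1] = (1)·(2) = 2. Only the fibre through (0,1,·) is needed: R[0,1,:] = T[0,1,:] − Σₗ aₗ[0]bₗ[1]cₗ = [4, -2, 4] − (0)·(1)·[2, 0, -2] − (2)·(1)·[1, -2, 0] = [2, 2, 4]. Then w[k] = R[0,1,k] / 2 for each k, giving w = [2, 2, 4] / 2 = [1, 1, 2].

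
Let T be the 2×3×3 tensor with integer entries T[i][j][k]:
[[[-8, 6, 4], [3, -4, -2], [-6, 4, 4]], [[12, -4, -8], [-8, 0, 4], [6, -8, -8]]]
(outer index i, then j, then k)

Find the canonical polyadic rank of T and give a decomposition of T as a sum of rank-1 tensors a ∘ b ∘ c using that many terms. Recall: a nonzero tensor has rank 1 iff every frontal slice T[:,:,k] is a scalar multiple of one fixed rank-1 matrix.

Lower bound: the mode-2 unfolding of T (rows indexed by j, columns by (i,k) = (0,0), (0,1), (0,2), (1,0), (1,1), (1,2)) is [[-8, 6, 4, 12, -4, -8], [3, -4, -2, -8, 0, 4], [-6, 4, 4, 6, -8, -8]].
There the 3×3 minor on rows j ∈ {0, 1, 2}, columns (i,k) ∈ {(0,0), (0,1), (0,2)} is det [[-8, 6, 4], [3, -4, -2], [-6, 4, 4]] = 16 ≠ 0, so this unfolding has rank ≥ 3; CP rank is at least every unfolding rank, so rank(T) ≥ 3. (This is only a lower bound: in general the CP rank may exceed every unfolding rank, so we still need to exhibit 3 rank-1 terms summing to T.)
Upper bound: T is a sum of 3 rank-1 terms, T = [1, -2] ∘ [2, -1, 2] ∘ [-1, 2, 2] + [1, 2] ∘ [1, -1, 0] ∘ [2, 2, 0] + [2, -1] ∘ [2, -1, 1] ∘ [-2, 0, 0] (written with every a and b primitive with positive leading entry and the scale carried by c; CP decompositions are not unique, and this one is verified by expanding entrywise), so rank(T) ≤ 3.
These bounds meet, so rank(T) = 3.

rank(T) = 3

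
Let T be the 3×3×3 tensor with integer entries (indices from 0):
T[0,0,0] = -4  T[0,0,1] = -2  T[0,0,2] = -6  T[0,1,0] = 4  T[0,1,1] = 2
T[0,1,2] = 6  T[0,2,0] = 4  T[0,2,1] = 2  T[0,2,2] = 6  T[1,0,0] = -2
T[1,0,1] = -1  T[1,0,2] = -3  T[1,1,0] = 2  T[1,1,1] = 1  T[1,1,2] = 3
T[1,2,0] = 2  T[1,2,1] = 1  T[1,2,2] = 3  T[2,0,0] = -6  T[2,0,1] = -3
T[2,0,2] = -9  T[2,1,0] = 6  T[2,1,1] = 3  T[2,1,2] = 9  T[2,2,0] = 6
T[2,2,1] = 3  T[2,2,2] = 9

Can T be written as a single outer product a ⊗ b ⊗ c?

Yes

If T = a ⊗ b ⊗ c then every fibre of T is a multiple of the corresponding factor, so read the factors off the fibres through the nonzero entry T[0,0,0] = -4.
The mode-1 fibre T[:,0,0] = [-4, -2, -6] gives a = (2, 1, 3) (primitive direction); the mode-2 fibre T[0,:,0] = [-4, 4, 4] gives b = (1, -1, -1); then c[k] = T[0,0,k] / (a[0]·b[0]) = [-4, -2, -6] / 2 = (-2, -1, -3).
Expanding (2, 1, 3) ⊗ (1, -1, -1) ⊗ (-2, -1, -3) reproduces all 27 entries of T, so T = (2, 1, 3) ⊗ (1, -1, -1) ⊗ (-2, -1, -3) and rank(T) ≤ 1.
Equivalently every frontal slice T[:,:,k] is c[k] times the rank-1 matrix (2, 1, 3) ⊗ (1, -1, -1). So T has rank 1 (it is nonzero).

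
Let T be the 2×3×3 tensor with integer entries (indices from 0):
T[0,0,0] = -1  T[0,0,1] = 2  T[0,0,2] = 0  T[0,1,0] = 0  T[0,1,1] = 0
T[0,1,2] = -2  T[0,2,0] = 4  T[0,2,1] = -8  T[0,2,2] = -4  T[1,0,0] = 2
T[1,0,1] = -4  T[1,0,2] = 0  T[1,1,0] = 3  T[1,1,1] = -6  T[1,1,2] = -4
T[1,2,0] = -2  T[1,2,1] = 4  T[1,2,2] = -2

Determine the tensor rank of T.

3

Lower bound: the mode-2 unfolding of T (rows indexed by j, columns by (i,k) = (0,0), (0,1), (0,2), (1,0), (1,1), (1,2)) is [[-1, 2, 0, 2, -4, 0], [0, 0, -2, 3, -6, -4], [4, -8, -4, -2, 4, -2]].
There the 3×3 minor on rows j ∈ {0, 1, 2}, columns (i,k) ∈ {(0,0), (0,2), (1,2)} is det [[-1, 0, 0], [0, -2, -4], [4, -4, -2]] = 12 ≠ 0, so this unfolding has rank ≥ 3; CP rank is at least every unfolding rank, so rank(T) ≥ 3. (Unfolding ranks only ever bound the CP rank from below — rank(T) can be strictly larger than all of them — so the matching upper bound has to come from an explicit 3-term decomposition.)
Upper bound: T is a sum of 3 rank-1 terms, T = [0, 1] ⊗ [0, 1, -1] ⊗ [0, 0, -2] + [1, -2] ⊗ [1, 1, -2] ⊗ [-1, 2, 0] + [1, 1] ⊗ [0, 1, 2] ⊗ [1, -2, -2] (one valid choice — decompositions are not unique — normalised so each a, b is primitive with positive first nonzero entry; check it by expanding all entries), so rank(T) ≤ 3.
These bounds meet, so rank(T) = 3.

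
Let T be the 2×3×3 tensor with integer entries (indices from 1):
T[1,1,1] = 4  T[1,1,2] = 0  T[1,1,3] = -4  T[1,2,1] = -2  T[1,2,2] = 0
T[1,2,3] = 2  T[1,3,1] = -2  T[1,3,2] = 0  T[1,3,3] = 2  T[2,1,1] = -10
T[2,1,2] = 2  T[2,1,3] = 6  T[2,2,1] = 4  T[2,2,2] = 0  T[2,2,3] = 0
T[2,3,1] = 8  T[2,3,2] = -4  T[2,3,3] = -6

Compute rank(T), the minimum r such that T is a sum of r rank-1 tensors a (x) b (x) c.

3

Lower bound: the mode-2 unfolding of T (rows indexed by j, columns by (i,k) = (1,1), (1,2), (1,3), (2,1), (2,2), (2,3)) is [[4, 0, -4, -10, 2, 6], [-2, 0, 2, 4, 0, 0], [-2, 0, 2, 8, -4, -6]].
There the 3×3 minor on rows j ∈ {1, 2, 3}, columns (i,k) ∈ {(1,1), (2,1), (2,3)} is det [[4, -10, 6], [-2, 4, 0], [-2, 8, -6]] = -24 ≠ 0, so this unfolding has rank ≥ 3; CP rank is at least every unfolding rank, so rank(T) ≥ 3. (Unfolding ranks only ever bound the CP rank from below — rank(T) can be strictly larger than all of them — so the matching upper bound has to come from an explicit 3-term decomposition.)
Upper bound: T is a sum of 3 rank-1 terms, T = [0, 1] (x) [1, -2, 1] (x) [2, -2, -2] + [0, 1] (x) [2, -2, -1] (x) [-2, 2, 0] + [1, -2] (x) [2, -1, -1] (x) [2, 0, -2] (written with every a and b primitive with positive leading entry and the scale carried by c; CP decompositions are not unique, and this one is verified by expanding entrywise), so rank(T) ≤ 3.
These bounds meet, so rank(T) = 3.
Check entry T[1,2,3] = 2: (0)·(-2)·(-2) + (0)·(-2)·(0) + (1)·(-1)·(-2) = 2.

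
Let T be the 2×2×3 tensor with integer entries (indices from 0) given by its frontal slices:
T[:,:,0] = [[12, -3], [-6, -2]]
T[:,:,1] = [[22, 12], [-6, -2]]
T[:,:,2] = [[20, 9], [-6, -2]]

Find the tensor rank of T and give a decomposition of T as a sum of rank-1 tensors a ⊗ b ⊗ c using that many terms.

Lower bound: the mode-1 unfolding of T (rows indexed by i, columns by (j,k) = (0,0), (0,1), (0,2), (1,0), (1,1), (1,2)) is [[12, 22, 20, -3, 12, 9], [-6, -6, -6, -2, -2, -2]].
There the 2×2 minor on rows i ∈ {0, 1}, columns (j,k) ∈ {(0,0), (0,1)} is det [[12, 22], [-6, -6]] = 60 ≠ 0, so this unfolding has rank ≥ 2; CP rank is at least every unfolding rank, so rank(T) ≥ 2. (This is only a lower bound: in general the CP rank may exceed every unfolding rank, so we still need to exhibit 2 rank-1 terms summing to T.)
Upper bound — finding two terms. Write S_k = T[:,:,k] for the frontal slices: S₀ = [[12, -3], [-6, -2]], S₁ = [[22, 12], [-6, -2]], S₂ = [[20, 9], [-6, -2]].
If T = a₁ ⊗ b₁ ⊗ c₁ + a₂ ⊗ b₂ ⊗ c₂ then each S_k = c₁[k]·a₁b₁ᵀ + c₂[k]·a₂b₂ᵀ. S₀ and S₁ are linearly independent, so a₁b₁ᵀ and a₂b₂ᵀ must span the same plane of matrices: they are the rank-1 matrices of the form x·S₀ + y·S₁.
det(x·S₀ + y·S₁) is −42·x² − 14·xy + 28·y² = (-14)·(3·x − 2·y)(x + y), vanishing at (x:y) = (2:3) and (1:-1).
M₁ = 2·S₀ + 3·S₁ = [[90, 30], [-30, -10]] = 10·[3, -1][3, 1]ᵀ and M₂ = S₀ − S₁ = [[-10, -15], [0, 0]] = (-5)·[1, 0][2, 3]ᵀ, so take a₁ = [3, -1], b₁ = [3, 1], a₂ = [1, 0], b₂ = [2, 3].
Each slice is an integer combination of E₁ = a₁b₁ᵀ and E₂ = a₂b₂ᵀ: S₀ = 2·E₁ − 3·E₂, S₁ = 2·E₁ + 2·E₂, S₂ = 2·E₁ + E₂; reading off coefficients, c₁ = [2, 2, 2] and c₂ = [-3, 2, 1].
Hence T = [3, -1] ⊗ [3, 1] ⊗ [2, 2, 2] + [1, 0] ⊗ [2, 3] ⊗ [-3, 2, 1], so rank(T) ≤ 2.
These bounds meet, so rank(T) = 2.

rank(T) = 2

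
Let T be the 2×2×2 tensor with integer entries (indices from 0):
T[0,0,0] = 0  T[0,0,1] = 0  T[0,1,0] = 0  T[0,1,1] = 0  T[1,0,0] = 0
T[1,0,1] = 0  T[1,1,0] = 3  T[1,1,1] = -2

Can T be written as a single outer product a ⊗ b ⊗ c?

Yes

If T = a ⊗ b ⊗ c then every fibre of T is a multiple of the corresponding factor, so read the factors off the fibres through the nonzero entry T[1,1,0] = 3.
The mode-1 fibre T[:,1,0] = [0, 3] gives a = (0, 1) (primitive direction); the mode-2 fibre T[1,:,0] = [0, 3] gives b = (0, 1); then c[k] = T[1,1,k] / (a[1]·b[1]) = [3, -2] / 1 = (3, -2).
Expanding (0, 1) ⊗ (0, 1) ⊗ (3, -2) reproduces all 8 entries of T, so T = (0, 1) ⊗ (0, 1) ⊗ (3, -2) and rank(T) ≤ 1.
Equivalently every frontal slice T[:,:,k] is c[k] times the rank-1 matrix (0, 1) ⊗ (0, 1). So T has rank 1 (it is nonzero).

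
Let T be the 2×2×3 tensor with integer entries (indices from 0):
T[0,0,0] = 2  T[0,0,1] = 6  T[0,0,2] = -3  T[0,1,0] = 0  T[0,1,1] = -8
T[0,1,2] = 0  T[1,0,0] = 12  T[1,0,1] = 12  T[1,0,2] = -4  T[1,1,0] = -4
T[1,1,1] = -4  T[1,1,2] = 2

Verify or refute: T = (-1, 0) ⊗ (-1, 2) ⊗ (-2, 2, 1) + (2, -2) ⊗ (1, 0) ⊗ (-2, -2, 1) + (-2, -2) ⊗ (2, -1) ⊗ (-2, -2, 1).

No

Reconstruct entry (0,0,2) from the claimed factors: Σₗ aₗ[0]bₗ[0]cₗ[2] = (-1)·(-1)·(1) + (2)·(1)·(1) + (-2)·(2)·(1) = -1, but T[0,0,2] = -3. The claim is false.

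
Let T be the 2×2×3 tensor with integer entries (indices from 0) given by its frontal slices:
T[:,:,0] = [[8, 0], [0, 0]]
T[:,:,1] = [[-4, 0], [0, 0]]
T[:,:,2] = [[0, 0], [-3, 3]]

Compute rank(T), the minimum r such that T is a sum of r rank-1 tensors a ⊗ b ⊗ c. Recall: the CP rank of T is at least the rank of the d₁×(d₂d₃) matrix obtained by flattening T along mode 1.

Lower bound: in the mode-3 unfolding of T (rows indexed by k, columns by (i,j)) the 2×2 minor on rows k ∈ {0, 2}, columns (i,j) ∈ {(0,0), (1,0)} is det [[8, 0], [0, -3]] = -24 ≠ 0, so that unfolding has rank ≥ 2 and hence rank(T) ≥ 2 (CP rank is at least every unfolding rank, though it can be larger).
Upper bound: with S_k = T[:,:,k], the two rank-1 terms a₁b₁ᵀ, a₂b₂ᵀ are the rank-1 members of the pencil x·S₀ + y·S₂.
det(x·S₀ + y·S₂) is 24·xy = 24·(y)(x), vanishing at (x:y) = (1:0) and (0:1).
M₁ = S₀ = [[8, 0], [0, 0]] = 8·[1, 0][1, 0]ᵀ and M₂ = S₂ = [[0, 0], [-3, 3]] = (-3)·[0, 1][1, -1]ᵀ, so take a₁ = [1, 0], b₁ = [1, 0], a₂ = [0, 1], b₂ = [1, -1].
Each slice is an integer combination of E₁ = a₁b₁ᵀ and E₂ = a₂b₂ᵀ: S₀ = 8·E₁, S₁ = −4·E₁, S₂ = −3·E₂; reading off coefficients, c₁ = [8, -4, 0] and c₂ = [0, 0, -3].
Hence T = [1, 0] ⊗ [1, 0] ⊗ [8, -4, 0] + [0, 1] ⊗ [1, -1] ⊗ [0, 0, -3], so rank(T) ≤ 2.
These bounds meet, so rank(T) = 2.

2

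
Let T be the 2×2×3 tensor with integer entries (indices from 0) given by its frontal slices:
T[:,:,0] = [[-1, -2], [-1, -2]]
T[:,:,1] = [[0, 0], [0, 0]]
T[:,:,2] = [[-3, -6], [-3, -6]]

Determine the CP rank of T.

1

Lower bound: T ≠ 0 (e.g. T[0,0,0] = -1), so rank(T) ≥ 1.
Upper bound: the mode-1 fibre T[:,0,0] = [-1, -1] gives a = [1, 1] (primitive direction); the mode-2 fibre T[0,:,0] = [-1, -2] gives b = [1, 2]; then c[k] = T[0,0,k] / (a[0]·b[0]) = [-1, 0, -3] / 1 = [-1, 0, -3].
Expanding [1, 1] ⊗ [1, 2] ⊗ [-1, 0, -3] reproduces all 12 entries of T, so T = [1, 1] ⊗ [1, 2] ⊗ [-1, 0, -3] and rank(T) ≤ 1.
These bounds meet, so rank(T) = 1.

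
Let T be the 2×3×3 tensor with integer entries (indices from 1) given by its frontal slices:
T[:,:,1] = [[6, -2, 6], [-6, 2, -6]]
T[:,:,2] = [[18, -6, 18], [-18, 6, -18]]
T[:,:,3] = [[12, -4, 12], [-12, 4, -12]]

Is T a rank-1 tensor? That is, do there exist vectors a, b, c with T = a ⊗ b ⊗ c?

The mode-1 fibre T[:,1,1] = [6, -6] gives a = [1, -1] (primitive direction); the mode-2 fibre T[1,:,1] = [6, -2, 6] gives b = [3, -1, 3]; then c[k] = T[1,1,k] / (a[1]·b[1]) = [6, 18, 12] / 3 = [2, 6, 4].
Expanding [1, -1] ⊗ [3, -1, 3] ⊗ [2, 6, 4] reproduces all 18 entries of T, so T = [1, -1] ⊗ [3, -1, 3] ⊗ [2, 6, 4] and rank(T) ≤ 1.
Equivalently every frontal slice T[:,:,k] is c[k] times the rank-1 matrix [1, -1] ⊗ [3, -1, 3]. So T has rank 1 (it is nonzero).

Yes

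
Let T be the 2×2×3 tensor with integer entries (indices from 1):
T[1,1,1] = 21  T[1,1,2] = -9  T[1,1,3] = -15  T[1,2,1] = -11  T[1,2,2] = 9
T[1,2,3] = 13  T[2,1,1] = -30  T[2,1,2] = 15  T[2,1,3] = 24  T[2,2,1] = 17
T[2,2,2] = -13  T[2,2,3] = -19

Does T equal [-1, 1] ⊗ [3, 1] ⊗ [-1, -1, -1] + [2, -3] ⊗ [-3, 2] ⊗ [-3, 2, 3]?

Yes

Reconstruct entrywise from the claimed factors. For example, T[2,2,2] = -13 and Σₗ aₗ[2]bₗ[2]cₗ[2] = (1)·(1)·(-1) + (-3)·(2)·(2) = -13; checking all 12 entries, every one matches. The claim holds.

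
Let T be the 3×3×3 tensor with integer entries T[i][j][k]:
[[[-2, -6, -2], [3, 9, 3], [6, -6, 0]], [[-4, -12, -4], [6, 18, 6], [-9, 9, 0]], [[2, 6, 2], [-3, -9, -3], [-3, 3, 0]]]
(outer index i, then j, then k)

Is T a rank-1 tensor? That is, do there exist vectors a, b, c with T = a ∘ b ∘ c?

The mode-2 unfolding of T (rows indexed by j, columns by (i,k) = (0,0), (0,1), (0,2), (1,0), (1,1), (1,2), (2,0), (2,1), (2,2)) is [[-2, -6, -2, -4, -12, -4, 2, 6, 2], [3, 9, 3, 6, 18, 6, -3, -9, -3], [6, -6, 0, -9, 9, 0, -3, 3, 0]].
There the 2×2 minor on rows j ∈ {0, 2}, columns (i,k) ∈ {(0,0), (0,1)} is det [[-2, -6], [6, -6]] = 48 ≠ 0, so this unfolding has rank ≥ 2; CP rank is at least every unfolding rank, so rank(T) ≥ 2.
In particular rank(T) ≥ 2 > 1, so T is not rank-1.

No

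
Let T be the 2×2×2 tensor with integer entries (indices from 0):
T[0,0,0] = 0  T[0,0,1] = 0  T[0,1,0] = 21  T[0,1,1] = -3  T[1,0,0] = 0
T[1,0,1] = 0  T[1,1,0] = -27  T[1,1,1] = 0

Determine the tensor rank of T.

Lower bound: the mode-3 unfolding of T (rows indexed by k, columns by (i,j) = (0,0), (0,1), (1,0), (1,1)) is [[0, 21, 0, -27], [0, -3, 0, 0]].
There the 2×2 minor on rows k ∈ {0, 1}, columns (i,j) ∈ {(0,1), (1,1)} is det [[21, -27], [-3, 0]] = -81 ≠ 0, so this unfolding has rank ≥ 2; CP rank is at least every unfolding rank, so rank(T) ≥ 2. (This is only a lower bound: in general the CP rank may exceed every unfolding rank, so we still need to exhibit 2 rank-1 terms summing to T.)
Upper bound — finding two terms. Every mode-2 slice of T is a multiple of one matrix: T[:,j,:] = b[j]·M with b = (0, 1) and M = [[21, -3], [-27, 0]] (rows indexed by i, columns by k). So it suffices to write M as a sum of two rank-1 matrices.
Splitting M by its rows (i = 0, 1), M = (1, 0)(21, -3)ᵀ + (0, 1)(-27, 0)ᵀ.
Hence T = (1, 0) (x) (0, 1) (x) (21, -3) + (0, 1) (x) (0, 1) (x) (-27, 0), so rank(T) ≤ 2.
These bounds meet, so rank(T) = 2.
Check entry T[1,1,0] = -27: (0)·(1)·(21) + (1)·(1)·(-27) = -27.

2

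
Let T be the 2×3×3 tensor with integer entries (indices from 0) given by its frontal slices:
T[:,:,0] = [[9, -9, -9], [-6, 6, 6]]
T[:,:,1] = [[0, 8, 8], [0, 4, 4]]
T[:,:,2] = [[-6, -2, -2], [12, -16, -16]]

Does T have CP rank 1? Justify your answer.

No

The mode-3 unfolding of T (rows indexed by k, columns by (i,j) = (0,0), (0,1), (0,2), (1,0), (1,1), (1,2)) is [[9, -9, -9, -6, 6, 6], [0, 8, 8, 0, 4, 4], [-6, -2, -2, 12, -16, -16]].
There the 3×3 minor on rows k ∈ {0, 1, 2}, columns (i,j) ∈ {(0,0), (0,1), (1,0)} is det [[9, -9, -6], [0, 8, 0], [-6, -2, 12]] = 576 ≠ 0, so this unfolding has rank ≥ 3; CP rank is at least every unfolding rank, so rank(T) ≥ 3.
In particular rank(T) ≥ 3 > 1, so T is not rank-1.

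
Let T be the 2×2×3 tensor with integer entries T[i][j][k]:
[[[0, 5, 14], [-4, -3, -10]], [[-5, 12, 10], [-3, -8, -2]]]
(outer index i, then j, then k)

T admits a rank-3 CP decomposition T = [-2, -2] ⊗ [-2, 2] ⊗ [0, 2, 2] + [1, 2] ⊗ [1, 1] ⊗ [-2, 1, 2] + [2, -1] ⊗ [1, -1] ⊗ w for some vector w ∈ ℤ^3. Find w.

w = [1, -2, 2]

Subtract the known terms from T to get the rank-1 residual R = [2, -1] ⊗ [1, -1] ⊗ w, so R[i,j,k] = a[i]·b[j]·w[k]. Pick indices with nonzero a[0]·b[0] = (2)·(1) = 2. Only the fibre through (0,0,·) is needed: R[0,0,:] = T[0,0,:] − Σₗ aₗ[0]bₗ[0]cₗ = [0, 5, 14] − (-2)·(-2)·[0, 2, 2] − (1)·(1)·[-2, 1, 2] = [2, -4, 4]. Then w[k] = R[0,0,k] / 2 for each k, giving w = [2, -4, 4] / 2 = [1, -2, 2].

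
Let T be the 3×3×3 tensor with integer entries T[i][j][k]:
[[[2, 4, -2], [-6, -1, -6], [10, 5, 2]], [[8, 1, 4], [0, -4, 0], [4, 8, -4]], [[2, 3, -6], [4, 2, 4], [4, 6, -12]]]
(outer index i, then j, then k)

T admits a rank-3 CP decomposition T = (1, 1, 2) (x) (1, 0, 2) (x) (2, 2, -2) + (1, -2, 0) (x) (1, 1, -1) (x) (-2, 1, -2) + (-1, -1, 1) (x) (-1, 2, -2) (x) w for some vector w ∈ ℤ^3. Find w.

w = (2, 1, 2)

Subtract the known terms from T to get the rank-1 residual R = (-1, -1, 1) (x) (-1, 2, -2) (x) w, so R[i,j,k] = a[i]·b[j]·w[k]. Pick indices with nonzero a[0]·b[0] = (-1)·(-1) = 1. Only the fibre through (0,0,·) is needed: R[0,0,:] = T[0,0,:] − Σₗ aₗ[0]bₗ[0]cₗ = [2, 4, -2] − (1)·(1)·(2, 2, -2) − (1)·(1)·(-2, 1, -2) = [2, 1, 2]. Then w[k] = R[0,0,k] / 1 for each k, giving w = [2, 1, 2] / 1 = (2, 1, 2).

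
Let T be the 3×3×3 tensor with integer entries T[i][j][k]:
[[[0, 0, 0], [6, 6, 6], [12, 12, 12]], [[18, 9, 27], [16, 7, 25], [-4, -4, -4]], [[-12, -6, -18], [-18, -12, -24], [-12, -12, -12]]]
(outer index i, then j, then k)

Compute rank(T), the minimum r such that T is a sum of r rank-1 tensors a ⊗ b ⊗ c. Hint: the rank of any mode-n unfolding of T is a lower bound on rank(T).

2

Lower bound: in the mode-1 unfolding of T (rows indexed by i, columns by (j,k)) the 2×2 minor on rows i ∈ {0, 1}, columns (j,k) ∈ {(0,0), (1,0)} is det [[0, 6], [18, 16]] = -108 ≠ 0, so that unfolding has rank ≥ 2 and hence rank(T) ≥ 2 (CP rank is at least every unfolding rank, though it can be larger).
Upper bound: with S_k = T[:,:,k], the two rank-1 terms a₁b₁ᵀ, a₂b₂ᵀ are the rank-1 members of the pencil x·S₀ + y·S₁.
The 2×2 minor of x·S₀ + y·S₁ on rows {0,1}, columns {0,1} is −108·x² − 162·xy − 54·y² = (-54)·(x + y)(2·x + y), vanishing at (x:y) = (1:-1) and (1:-2).
M₁ = S₀ − S₁ = [[0, 0, 0], [9, 9, 0], [-6, -6, 0]] = 3·[0, 3, -2][1, 1, 0]ᵀ and M₂ = S₀ − 2·S₁ = [[0, -6, -12], [0, 2, 4], [0, 6, 12]] = (-2)·[3, -1, -3][0, 1, 2]ᵀ, so take a₁ = [0, 3, -2], b₁ = [1, 1, 0], a₂ = [3, -1, -3], b₂ = [0, 1, 2].
Each slice is an integer combination of E₁ = a₁b₁ᵀ and E₂ = a₂b₂ᵀ: S₀ = 6·E₁ + 2·E₂, S₁ = 3·E₁ + 2·E₂, S₂ = 9·E₁ + 2·E₂; reading off coefficients, c₁ = [6, 3, 9] and c₂ = [2, 2, 2].
Hence T = [0, 3, -2] ⊗ [1, 1, 0] ⊗ [6, 3, 9] + [3, -1, -3] ⊗ [0, 1, 2] ⊗ [2, 2, 2], so rank(T) ≤ 2.
These bounds meet, so rank(T) = 2.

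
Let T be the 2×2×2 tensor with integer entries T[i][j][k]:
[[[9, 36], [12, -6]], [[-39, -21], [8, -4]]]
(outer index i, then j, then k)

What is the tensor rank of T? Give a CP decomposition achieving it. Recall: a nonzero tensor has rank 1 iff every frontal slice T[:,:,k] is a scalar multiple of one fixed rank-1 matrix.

Lower bound: the mode-3 unfolding of T (rows indexed by k, columns by (i,j) = (0,0), (0,1), (1,0), (1,1)) is [[9, 12, -39, 8], [36, -6, -21, -4]].
There the 2×2 minor on rows k ∈ {0, 1}, columns (i,j) ∈ {(0,0), (0,1)} is det [[9, 12], [36, -6]] = -486 ≠ 0, so this unfolding has rank ≥ 2; CP rank is at least every unfolding rank, so rank(T) ≥ 2. (Flattening ranks never certify an upper bound on CP rank; for that we must actually write T with 2 rank-1 terms.)
Upper bound — finding two terms. Write S_k = T[:,:,k] for the frontal slices: S₀ = [[9, 12], [-39, 8]], S₁ = [[36, -6], [-21, -4]].
If T = a₁ ⊗ b₁ ⊗ c₁ + a₂ ⊗ b₂ ⊗ c₂ then each S_k = c₁[k]·a₁b₁ᵀ + c₂[k]·a₂b₂ᵀ. S₀ and S₁ are linearly independent, so a₁b₁ᵀ and a₂b₂ᵀ must span the same plane of matrices: they are the rank-1 matrices of the form x·S₀ + y·S₁.
det(x·S₀ + y·S₁) is 540·x² + 270·xy − 270·y² = 270·(2·x − y)(x + y), vanishing at (x:y) = (1:2) and (1:-1).
M₁ = S₀ + 2·S₁ = [[81, 0], [-81, 0]] = 81·(1, -1)(1, 0)ᵀ and M₂ = S₀ − S₁ = [[-27, 18], [-18, 12]] = (-3)·(3, 2)(3, -2)ᵀ, so take a₁ = (1, -1), b₁ = (1, 0), a₂ = (3, 2), b₂ = (3, -2).
Each slice is an integer combination of E₁ = a₁b₁ᵀ and E₂ = a₂b₂ᵀ: S₀ = 27·E₁ − 2·E₂, S₁ = 27·E₁ + E₂; reading off coefficients, c₁ = (27, 27) and c₂ = (-2, 1).
Hence T = (1, -1) ⊗ (1, 0) ⊗ (27, 27) + (3, 2) ⊗ (3, -2) ⊗ (-2, 1), so rank(T) ≤ 2.
These bounds meet, so rank(T) = 2.

rank(T) = 2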